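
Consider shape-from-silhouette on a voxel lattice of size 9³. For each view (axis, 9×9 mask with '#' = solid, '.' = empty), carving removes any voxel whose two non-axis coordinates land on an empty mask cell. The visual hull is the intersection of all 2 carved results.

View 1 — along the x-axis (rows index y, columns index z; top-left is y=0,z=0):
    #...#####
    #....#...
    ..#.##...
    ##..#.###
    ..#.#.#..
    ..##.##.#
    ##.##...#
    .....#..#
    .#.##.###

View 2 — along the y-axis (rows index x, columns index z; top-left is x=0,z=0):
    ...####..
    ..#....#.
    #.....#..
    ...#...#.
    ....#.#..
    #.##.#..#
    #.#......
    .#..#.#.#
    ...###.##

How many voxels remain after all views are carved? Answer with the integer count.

|visual hull| = 122

full grid |V| = 729
  1. axis=0 (YZ plane), |mask|=38  ⇒  voxels=342
  2. axis=1 (XZ plane), |mask|=28  ⇒  voxels=122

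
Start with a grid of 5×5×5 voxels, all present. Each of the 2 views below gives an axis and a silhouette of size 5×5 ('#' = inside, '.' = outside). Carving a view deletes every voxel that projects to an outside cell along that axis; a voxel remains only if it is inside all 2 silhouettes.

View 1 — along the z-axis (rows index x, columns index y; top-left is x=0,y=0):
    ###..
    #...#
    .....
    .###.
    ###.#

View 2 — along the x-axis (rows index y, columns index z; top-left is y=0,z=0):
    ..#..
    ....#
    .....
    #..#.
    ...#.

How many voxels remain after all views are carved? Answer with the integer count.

voxel count = 10

before carving: 125 voxels (5×5×5)
[1] z-view keeps 12 columns → grid now 60
[2] x-view keeps 5 columns → grid now 10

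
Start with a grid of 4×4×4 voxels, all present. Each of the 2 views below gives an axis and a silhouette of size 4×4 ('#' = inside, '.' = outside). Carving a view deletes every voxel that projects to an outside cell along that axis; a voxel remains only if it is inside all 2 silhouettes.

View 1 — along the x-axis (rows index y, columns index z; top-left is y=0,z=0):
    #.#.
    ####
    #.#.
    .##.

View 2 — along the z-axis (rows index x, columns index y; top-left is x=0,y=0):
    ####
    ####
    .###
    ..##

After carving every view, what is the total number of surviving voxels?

|visual hull| = 32

before carving: 64 voxels (4×4×4)
carve view 1 (along x, YZ-mask fill 10/16): 40 voxels remain
carve view 2 (along z, XY-mask fill 13/16): 32 voxels remain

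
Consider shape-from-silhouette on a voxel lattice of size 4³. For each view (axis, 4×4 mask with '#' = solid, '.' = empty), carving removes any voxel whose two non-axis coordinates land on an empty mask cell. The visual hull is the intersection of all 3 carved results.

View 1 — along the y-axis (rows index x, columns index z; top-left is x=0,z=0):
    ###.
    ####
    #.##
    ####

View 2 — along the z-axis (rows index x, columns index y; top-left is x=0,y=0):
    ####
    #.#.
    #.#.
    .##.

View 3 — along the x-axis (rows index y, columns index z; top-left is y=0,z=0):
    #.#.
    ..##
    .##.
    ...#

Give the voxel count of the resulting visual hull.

voxel count = 16

initial block: 4^3 = 64
carve view 1 (along y, XZ-mask fill 14/16): 56 voxels remain
carve view 2 (along z, XY-mask fill 10/16): 34 voxels remain
carve view 3 (along x, YZ-mask fill 7/16): 16 voxels remain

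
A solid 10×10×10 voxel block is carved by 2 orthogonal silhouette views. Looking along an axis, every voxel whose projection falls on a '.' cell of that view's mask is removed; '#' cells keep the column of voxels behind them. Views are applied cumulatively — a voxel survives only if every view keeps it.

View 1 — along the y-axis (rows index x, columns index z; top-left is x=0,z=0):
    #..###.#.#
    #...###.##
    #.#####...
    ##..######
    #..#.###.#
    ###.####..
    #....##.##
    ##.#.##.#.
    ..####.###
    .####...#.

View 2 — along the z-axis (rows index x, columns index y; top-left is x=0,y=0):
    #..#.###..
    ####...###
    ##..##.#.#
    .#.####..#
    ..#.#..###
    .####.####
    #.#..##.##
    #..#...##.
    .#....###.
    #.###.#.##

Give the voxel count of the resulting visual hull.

remaining voxels: 359

start: 10×10×10 = 1000 voxels
  1. axis=1 (XZ plane), |mask|=62  ⇒  voxels=620
  2. axis=2 (XY plane), |mask|=58  ⇒  voxels=359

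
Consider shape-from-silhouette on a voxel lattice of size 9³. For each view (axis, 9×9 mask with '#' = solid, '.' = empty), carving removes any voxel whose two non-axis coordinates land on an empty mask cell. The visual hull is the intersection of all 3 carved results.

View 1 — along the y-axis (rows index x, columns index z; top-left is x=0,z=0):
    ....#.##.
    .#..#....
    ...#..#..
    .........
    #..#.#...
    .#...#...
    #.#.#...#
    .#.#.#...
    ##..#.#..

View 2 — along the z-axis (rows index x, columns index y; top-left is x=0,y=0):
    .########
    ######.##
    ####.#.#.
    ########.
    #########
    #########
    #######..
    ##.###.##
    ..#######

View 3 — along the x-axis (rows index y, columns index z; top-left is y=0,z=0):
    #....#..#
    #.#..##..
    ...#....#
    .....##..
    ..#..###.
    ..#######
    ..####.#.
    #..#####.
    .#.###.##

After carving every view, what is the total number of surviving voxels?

start: 9×9×9 = 729 voxels
carve view 1 (along y, XZ-mask fill 23/81): 207 voxels remain
carve view 2 (along z, XY-mask fill 69/81): 174 voxels remain
carve view 3 (along x, YZ-mask fill 39/81): 82 voxels remain

|visual hull| = 82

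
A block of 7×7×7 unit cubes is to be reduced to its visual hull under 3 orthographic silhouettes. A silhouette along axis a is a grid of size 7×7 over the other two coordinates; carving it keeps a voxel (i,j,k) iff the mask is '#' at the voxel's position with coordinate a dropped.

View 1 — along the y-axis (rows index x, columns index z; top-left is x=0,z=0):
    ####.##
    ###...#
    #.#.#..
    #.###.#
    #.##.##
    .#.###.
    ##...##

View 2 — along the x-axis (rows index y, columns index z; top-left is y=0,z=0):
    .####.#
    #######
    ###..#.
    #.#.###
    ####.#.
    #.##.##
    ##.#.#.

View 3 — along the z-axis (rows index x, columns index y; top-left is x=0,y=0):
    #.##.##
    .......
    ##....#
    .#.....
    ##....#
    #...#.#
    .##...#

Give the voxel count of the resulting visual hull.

before carving: 343 voxels (7×7×7)
carve view 1 (along y, XZ-mask fill 31/49): 217 voxels remain
carve view 2 (along x, YZ-mask fill 35/49): 159 voxels remain
carve view 3 (along z, XY-mask fill 18/49): 62 voxels remain

remaining voxels: 62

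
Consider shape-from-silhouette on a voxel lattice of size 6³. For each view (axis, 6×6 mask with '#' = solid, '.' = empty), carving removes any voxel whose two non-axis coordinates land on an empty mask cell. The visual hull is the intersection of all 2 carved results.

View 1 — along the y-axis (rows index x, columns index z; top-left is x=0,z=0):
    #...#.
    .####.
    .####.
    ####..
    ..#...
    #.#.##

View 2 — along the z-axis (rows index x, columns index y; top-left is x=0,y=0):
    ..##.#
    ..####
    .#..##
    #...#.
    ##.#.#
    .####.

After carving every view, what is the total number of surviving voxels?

62 voxels

full grid |V| = 216
after view 1 [y-axis, 19 of 36 cells solid] → remaining = 114
after view 2 [z-axis, 20 of 36 cells solid] → remaining = 62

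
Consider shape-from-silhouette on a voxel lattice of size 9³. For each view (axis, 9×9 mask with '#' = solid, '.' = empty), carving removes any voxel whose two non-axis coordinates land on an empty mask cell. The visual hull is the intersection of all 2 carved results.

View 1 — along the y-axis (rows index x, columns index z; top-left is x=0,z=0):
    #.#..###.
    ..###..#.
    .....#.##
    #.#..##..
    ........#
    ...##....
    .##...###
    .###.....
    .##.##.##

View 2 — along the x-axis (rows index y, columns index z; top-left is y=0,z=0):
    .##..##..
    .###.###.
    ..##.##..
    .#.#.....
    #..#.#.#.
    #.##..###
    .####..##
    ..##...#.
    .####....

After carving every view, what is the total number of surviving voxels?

remaining voxels: 152

start: 9×9×9 = 729 voxels
step 1: project along y, AND mask (33/81) → |grid| = 297
step 2: project along x, AND mask (39/81) → |grid| = 152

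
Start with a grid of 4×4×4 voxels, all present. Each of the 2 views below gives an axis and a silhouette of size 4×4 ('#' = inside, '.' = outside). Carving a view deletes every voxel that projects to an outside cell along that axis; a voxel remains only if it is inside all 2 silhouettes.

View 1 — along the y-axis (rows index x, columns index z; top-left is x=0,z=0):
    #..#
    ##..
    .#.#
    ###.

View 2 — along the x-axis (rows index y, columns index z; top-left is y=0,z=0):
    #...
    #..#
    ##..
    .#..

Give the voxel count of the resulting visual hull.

|visual hull| = 17

initial block: 4^3 = 64
carve view 1 (along y, XZ-mask fill 9/16): 36 voxels remain
carve view 2 (along x, YZ-mask fill 6/16): 17 voxels remain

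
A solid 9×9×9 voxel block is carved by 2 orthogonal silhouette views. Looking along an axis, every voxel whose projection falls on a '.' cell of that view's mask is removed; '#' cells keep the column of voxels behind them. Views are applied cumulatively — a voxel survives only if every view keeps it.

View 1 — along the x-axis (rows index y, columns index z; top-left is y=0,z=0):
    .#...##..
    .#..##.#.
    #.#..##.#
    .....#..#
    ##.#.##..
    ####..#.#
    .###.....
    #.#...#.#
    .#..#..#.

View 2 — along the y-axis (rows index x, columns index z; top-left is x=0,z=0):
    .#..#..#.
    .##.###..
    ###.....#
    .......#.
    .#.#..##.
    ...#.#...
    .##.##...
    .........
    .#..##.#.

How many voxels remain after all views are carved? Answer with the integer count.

voxel count = 108

start: 9×9×9 = 729 voxels
V1 x: intersect with YZ mask (35 set) -- 315 left
V2 y: intersect with XZ mask (27 set) -- 108 left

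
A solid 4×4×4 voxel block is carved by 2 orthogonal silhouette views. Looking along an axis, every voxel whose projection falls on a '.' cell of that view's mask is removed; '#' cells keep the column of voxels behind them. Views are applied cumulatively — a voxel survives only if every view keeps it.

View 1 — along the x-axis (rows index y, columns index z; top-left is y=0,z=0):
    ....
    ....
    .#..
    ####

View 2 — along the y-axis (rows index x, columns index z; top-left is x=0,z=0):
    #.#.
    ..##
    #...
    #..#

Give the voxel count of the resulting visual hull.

remaining voxels: 7

initial block: 4^3 = 64
  1. axis=0 (YZ plane), |mask|=5  ⇒  voxels=20
  2. axis=1 (XZ plane), |mask|=7  ⇒  voxels=7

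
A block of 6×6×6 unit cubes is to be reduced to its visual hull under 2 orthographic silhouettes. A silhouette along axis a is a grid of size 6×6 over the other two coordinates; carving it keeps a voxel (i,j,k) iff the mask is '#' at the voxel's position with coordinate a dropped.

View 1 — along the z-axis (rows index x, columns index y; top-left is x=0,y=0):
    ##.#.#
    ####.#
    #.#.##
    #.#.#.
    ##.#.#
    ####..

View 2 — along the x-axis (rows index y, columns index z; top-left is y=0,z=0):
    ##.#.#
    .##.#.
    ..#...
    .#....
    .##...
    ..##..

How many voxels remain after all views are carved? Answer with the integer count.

full grid |V| = 216
[1] z-view keeps 24 columns → grid now 144
[2] x-view keeps 13 columns → grid now 56

56 voxels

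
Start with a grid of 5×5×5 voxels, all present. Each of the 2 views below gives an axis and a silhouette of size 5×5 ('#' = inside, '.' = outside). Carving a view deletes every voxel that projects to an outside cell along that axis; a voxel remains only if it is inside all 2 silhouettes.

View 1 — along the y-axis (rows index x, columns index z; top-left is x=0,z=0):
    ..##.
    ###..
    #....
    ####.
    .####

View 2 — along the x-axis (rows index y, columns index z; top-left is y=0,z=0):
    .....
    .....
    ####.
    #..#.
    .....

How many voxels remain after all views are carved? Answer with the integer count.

voxel count = 19

start: 5×5×5 = 125 voxels
carve view 1 (along y, XZ-mask fill 14/25): 70 voxels remain
carve view 2 (along x, YZ-mask fill 6/25): 19 voxels remain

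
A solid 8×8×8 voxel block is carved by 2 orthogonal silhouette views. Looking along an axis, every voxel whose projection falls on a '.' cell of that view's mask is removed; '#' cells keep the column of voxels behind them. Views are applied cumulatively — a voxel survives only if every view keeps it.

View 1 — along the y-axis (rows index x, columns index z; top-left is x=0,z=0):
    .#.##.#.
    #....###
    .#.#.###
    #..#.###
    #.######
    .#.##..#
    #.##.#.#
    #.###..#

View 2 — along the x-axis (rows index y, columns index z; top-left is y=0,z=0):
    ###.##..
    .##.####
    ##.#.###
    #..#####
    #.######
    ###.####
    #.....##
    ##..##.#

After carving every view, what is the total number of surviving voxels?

start: 8×8×8 = 512 voxels
[1] y-view keeps 39 columns → grid now 312
[2] x-view keeps 45 columns → grid now 221

remaining voxels: 221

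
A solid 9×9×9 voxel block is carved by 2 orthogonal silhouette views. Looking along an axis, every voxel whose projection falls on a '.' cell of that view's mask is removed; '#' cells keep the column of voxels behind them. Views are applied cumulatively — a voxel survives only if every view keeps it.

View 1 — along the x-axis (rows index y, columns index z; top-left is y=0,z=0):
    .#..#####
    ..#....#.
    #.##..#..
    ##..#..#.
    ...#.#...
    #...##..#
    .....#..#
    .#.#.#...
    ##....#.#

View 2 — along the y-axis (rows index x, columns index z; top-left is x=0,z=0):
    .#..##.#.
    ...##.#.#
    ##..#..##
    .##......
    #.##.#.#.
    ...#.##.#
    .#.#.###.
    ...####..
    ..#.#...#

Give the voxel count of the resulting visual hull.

voxel count = 125

before carving: 729 voxels (9×9×9)
  1. axis=0 (YZ plane), |mask|=31  ⇒  voxels=279
  2. axis=1 (XZ plane), |mask|=36  ⇒  voxels=125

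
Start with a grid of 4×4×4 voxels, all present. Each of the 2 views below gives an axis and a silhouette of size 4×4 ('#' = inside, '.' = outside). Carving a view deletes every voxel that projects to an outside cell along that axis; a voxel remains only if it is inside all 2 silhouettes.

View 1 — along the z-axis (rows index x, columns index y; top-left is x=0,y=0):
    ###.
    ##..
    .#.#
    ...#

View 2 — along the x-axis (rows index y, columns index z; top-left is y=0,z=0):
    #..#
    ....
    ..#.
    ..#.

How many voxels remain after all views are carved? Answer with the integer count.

before carving: 64 voxels (4×4×4)
after view 1 [z-axis, 8 of 16 cells solid] → remaining = 32
after view 2 [x-axis, 4 of 16 cells solid] → remaining = 7

remaining voxels: 7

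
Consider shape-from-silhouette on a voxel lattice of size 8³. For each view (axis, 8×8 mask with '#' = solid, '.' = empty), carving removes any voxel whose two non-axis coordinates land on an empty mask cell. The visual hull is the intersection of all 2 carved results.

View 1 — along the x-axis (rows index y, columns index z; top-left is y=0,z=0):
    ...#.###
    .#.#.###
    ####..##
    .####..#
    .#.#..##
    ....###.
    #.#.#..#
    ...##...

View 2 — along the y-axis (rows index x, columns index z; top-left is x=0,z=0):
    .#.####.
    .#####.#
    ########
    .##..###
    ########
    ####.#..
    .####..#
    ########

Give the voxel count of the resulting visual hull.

before carving: 512 voxels (8×8×8)
carve view 1 (along x, YZ-mask fill 33/64): 264 voxels remain
carve view 2 (along y, XZ-mask fill 50/64): 209 voxels remain

remaining voxels: 209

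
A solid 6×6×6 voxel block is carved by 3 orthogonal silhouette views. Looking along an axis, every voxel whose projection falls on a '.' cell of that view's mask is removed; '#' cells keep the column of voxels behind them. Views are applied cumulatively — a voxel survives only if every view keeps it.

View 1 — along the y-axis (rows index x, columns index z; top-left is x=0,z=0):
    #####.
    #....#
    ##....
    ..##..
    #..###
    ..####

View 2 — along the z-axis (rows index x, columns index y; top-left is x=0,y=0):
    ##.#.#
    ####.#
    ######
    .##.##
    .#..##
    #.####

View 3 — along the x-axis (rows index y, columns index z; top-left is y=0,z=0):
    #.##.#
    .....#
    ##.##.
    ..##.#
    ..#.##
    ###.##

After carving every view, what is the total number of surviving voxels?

remaining voxels: 44

full grid |V| = 216
after view 1 [y-axis, 19 of 36 cells solid] → remaining = 114
after view 2 [z-axis, 27 of 36 cells solid] → remaining = 82
after view 3 [x-axis, 20 of 36 cells solid] → remaining = 44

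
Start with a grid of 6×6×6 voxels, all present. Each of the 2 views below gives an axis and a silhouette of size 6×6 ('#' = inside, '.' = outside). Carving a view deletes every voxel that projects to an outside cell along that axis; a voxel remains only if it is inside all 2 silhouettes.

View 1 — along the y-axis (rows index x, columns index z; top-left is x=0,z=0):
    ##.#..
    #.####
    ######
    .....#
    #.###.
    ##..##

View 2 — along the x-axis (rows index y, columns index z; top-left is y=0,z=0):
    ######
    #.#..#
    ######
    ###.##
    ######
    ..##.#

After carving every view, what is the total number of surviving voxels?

remaining voxels: 111

full grid |V| = 216
after view 1 [y-axis, 23 of 36 cells solid] → remaining = 138
after view 2 [x-axis, 29 of 36 cells solid] → remaining = 111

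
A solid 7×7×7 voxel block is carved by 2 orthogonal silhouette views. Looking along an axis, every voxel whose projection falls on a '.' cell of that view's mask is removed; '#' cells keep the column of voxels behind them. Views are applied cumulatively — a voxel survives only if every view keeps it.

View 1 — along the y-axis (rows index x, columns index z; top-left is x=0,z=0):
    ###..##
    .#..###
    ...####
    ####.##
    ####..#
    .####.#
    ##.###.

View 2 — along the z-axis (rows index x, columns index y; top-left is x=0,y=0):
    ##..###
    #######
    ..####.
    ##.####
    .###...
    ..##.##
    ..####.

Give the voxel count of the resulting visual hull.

remaining voxels: 160

start: 7×7×7 = 343 voxels
[1] y-view keeps 34 columns → grid now 238
[2] z-view keeps 33 columns → grid now 160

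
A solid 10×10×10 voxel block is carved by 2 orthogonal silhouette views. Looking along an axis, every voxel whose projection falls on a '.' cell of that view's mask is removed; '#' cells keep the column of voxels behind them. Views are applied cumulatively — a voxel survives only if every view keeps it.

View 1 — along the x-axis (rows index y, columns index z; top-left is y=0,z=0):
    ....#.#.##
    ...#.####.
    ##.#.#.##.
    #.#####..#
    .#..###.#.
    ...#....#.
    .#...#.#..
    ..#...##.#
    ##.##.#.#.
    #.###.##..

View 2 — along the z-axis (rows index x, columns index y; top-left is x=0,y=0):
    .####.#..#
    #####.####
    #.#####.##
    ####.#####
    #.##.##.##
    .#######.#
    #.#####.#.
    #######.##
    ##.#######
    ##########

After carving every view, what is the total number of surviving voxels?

voxel count = 399

initial block: 10^3 = 1000
after view 1 [x-axis, 48 of 100 cells solid] → remaining = 480
after view 2 [z-axis, 82 of 100 cells solid] → remaining = 399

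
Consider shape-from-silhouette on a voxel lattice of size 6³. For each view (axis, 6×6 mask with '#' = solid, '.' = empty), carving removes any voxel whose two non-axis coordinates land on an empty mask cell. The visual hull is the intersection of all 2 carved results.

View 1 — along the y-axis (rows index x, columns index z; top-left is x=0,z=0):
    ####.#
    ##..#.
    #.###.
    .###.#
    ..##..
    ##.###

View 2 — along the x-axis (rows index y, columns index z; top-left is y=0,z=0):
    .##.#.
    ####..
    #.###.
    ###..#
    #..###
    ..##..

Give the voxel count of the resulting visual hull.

full grid |V| = 216
after view 1 [y-axis, 23 of 36 cells solid] → remaining = 138
after view 2 [x-axis, 21 of 36 cells solid] → remaining = 83

voxel count = 83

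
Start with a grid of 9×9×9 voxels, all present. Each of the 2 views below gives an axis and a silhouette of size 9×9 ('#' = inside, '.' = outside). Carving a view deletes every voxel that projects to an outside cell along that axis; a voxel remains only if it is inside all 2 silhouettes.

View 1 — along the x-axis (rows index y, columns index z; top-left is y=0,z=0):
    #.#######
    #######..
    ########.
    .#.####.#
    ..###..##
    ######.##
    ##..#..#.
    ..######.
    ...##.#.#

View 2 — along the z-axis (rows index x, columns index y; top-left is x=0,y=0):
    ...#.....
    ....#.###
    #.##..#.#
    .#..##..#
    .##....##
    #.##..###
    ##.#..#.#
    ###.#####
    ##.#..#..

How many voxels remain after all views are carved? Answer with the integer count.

initial block: 9^3 = 729
V1 x: intersect with YZ mask (56 set) -- 504 left
V2 z: intersect with XY mask (41 set) -- 244 left

|visual hull| = 244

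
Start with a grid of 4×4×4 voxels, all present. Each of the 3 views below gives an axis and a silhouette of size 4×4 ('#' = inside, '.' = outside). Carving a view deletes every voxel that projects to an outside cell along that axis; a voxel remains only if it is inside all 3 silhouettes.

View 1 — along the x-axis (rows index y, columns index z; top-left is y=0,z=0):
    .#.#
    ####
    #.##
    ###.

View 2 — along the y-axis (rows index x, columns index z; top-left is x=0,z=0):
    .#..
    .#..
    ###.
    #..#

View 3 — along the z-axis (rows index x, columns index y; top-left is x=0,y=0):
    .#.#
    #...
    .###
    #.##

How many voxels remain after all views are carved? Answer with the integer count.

full grid |V| = 64
V1 x: intersect with YZ mask (12 set) -- 48 left
V2 y: intersect with XZ mask (7 set) -- 21 left
V3 z: intersect with XY mask (9 set) -- 15 left

|visual hull| = 15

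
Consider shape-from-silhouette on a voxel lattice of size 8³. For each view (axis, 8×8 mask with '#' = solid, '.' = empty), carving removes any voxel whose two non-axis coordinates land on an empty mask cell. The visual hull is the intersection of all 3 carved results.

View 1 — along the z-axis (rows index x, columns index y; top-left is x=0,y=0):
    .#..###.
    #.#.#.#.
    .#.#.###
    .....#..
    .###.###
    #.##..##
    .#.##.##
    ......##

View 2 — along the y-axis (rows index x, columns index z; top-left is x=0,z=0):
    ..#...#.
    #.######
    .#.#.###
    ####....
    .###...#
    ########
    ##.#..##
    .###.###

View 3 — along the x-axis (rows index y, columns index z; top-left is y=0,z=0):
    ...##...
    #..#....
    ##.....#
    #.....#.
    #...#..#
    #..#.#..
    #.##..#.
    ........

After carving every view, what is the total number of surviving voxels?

50 voxels

initial block: 8^3 = 512
[1] z-view keeps 32 columns → grid now 256
[2] y-view keeps 41 columns → grid now 166
[3] x-view keeps 19 columns → grid now 50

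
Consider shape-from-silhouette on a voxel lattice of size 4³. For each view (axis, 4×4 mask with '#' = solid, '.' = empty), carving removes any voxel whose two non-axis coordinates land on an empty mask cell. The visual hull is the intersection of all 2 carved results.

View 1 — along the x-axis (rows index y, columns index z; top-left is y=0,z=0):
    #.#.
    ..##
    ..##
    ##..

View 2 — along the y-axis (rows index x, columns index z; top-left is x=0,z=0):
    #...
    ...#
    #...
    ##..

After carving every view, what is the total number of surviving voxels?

remaining voxels: 9

full grid |V| = 64
V1 x: intersect with YZ mask (8 set) -- 32 left
V2 y: intersect with XZ mask (5 set) -- 9 left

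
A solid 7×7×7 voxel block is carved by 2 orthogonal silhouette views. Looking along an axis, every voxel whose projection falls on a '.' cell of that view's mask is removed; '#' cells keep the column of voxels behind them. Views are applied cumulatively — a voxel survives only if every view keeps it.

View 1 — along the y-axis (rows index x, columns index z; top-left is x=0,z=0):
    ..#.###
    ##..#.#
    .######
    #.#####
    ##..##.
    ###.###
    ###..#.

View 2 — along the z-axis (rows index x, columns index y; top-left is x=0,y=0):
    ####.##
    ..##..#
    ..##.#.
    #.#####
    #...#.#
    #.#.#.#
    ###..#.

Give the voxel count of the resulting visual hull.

full grid |V| = 343
V1 y: intersect with XZ mask (34 set) -- 238 left
V2 z: intersect with XY mask (29 set) -- 142 left

remaining voxels: 142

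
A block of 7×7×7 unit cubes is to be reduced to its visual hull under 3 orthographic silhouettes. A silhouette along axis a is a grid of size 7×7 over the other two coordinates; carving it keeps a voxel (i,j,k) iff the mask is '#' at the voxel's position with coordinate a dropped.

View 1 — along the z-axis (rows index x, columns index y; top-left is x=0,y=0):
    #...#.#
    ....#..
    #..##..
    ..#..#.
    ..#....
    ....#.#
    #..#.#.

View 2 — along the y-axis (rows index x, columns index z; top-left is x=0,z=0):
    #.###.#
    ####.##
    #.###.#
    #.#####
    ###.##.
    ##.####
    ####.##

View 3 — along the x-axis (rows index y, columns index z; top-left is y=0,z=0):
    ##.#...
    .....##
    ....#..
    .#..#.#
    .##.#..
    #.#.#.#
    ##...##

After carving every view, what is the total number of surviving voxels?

remaining voxels: 34

initial block: 7^3 = 343
after view 1 [z-axis, 15 of 49 cells solid] → remaining = 105
after view 2 [y-axis, 39 of 49 cells solid] → remaining = 83
after view 3 [x-axis, 20 of 49 cells solid] → remaining = 34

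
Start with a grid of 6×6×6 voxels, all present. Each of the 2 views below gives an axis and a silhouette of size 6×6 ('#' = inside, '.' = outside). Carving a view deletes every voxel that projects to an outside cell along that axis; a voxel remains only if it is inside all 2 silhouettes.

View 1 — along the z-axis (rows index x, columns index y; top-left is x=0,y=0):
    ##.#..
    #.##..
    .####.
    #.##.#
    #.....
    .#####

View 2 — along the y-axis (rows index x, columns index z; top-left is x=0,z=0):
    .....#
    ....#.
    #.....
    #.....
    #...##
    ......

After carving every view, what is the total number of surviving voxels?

full grid |V| = 216
V1 z: intersect with XY mask (20 set) -- 120 left
V2 y: intersect with XZ mask (7 set) -- 17 left

voxel count = 17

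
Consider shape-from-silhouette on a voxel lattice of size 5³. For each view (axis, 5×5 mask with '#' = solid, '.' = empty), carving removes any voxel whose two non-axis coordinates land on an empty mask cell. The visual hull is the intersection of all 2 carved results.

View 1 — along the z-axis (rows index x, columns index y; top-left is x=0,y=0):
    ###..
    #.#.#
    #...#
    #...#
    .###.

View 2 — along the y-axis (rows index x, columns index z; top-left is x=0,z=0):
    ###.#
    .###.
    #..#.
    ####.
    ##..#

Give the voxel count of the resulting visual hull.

|visual hull| = 42

before carving: 125 voxels (5×5×5)
  1. axis=2 (XY plane), |mask|=13  ⇒  voxels=65
  2. axis=1 (XZ plane), |mask|=16  ⇒  voxels=42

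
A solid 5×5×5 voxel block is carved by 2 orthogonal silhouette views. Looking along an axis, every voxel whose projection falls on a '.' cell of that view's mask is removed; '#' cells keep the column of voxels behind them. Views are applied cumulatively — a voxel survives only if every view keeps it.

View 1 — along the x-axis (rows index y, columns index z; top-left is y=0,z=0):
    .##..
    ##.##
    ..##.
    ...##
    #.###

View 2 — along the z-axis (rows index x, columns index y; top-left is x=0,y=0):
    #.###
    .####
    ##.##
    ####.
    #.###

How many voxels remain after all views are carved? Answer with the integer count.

initial block: 5^3 = 125
carve view 1 (along x, YZ-mask fill 14/25): 70 voxels remain
carve view 2 (along z, XY-mask fill 20/25): 54 voxels remain

voxel count = 54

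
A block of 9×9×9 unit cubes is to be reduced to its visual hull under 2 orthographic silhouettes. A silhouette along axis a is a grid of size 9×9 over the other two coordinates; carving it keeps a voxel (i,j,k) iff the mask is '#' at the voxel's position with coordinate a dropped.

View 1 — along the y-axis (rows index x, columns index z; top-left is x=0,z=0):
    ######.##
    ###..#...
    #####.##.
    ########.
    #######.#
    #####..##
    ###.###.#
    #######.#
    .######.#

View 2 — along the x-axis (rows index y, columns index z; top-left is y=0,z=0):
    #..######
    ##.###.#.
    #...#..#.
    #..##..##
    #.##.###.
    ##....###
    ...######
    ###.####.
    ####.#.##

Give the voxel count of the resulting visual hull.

voxel count = 355

before carving: 729 voxels (9×9×9)
after view 1 [y-axis, 64 of 81 cells solid] → remaining = 576
after view 2 [x-axis, 52 of 81 cells solid] → remaining = 355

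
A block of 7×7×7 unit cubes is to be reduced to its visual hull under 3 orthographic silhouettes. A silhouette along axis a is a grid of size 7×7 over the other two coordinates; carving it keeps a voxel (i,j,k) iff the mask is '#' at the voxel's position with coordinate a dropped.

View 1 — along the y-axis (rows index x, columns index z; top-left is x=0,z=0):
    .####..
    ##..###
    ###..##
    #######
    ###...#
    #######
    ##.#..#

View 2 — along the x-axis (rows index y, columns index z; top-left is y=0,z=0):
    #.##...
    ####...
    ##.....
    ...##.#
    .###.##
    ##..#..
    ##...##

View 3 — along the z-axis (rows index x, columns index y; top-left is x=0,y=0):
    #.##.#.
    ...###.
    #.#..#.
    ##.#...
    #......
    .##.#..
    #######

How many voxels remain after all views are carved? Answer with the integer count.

|visual hull| = 61

initial block: 7^3 = 343
carve view 1 (along y, XZ-mask fill 36/49): 252 voxels remain
carve view 2 (along x, YZ-mask fill 24/49): 130 voxels remain
carve view 3 (along z, XY-mask fill 24/49): 61 voxels remain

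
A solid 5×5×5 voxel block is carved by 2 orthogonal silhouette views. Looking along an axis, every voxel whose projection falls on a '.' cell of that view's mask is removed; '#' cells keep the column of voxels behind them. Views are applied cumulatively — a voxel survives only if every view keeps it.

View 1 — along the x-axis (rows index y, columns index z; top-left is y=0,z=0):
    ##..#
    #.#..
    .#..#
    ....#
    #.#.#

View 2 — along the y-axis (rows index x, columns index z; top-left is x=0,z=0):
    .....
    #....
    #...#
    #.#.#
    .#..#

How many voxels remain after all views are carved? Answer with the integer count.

before carving: 125 voxels (5×5×5)
[1] x-view keeps 11 columns → grid now 55
[2] y-view keeps 8 columns → grid now 25

|visual hull| = 25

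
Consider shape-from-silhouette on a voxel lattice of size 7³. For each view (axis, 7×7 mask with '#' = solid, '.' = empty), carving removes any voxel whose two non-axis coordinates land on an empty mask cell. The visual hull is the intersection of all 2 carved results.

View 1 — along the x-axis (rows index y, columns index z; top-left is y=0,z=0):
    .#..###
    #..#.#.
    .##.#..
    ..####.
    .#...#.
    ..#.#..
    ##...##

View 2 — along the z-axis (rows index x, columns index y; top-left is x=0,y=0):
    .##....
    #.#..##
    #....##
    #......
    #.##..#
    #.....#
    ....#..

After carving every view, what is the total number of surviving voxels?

full grid |V| = 343
after view 1 [x-axis, 22 of 49 cells solid] → remaining = 154
after view 2 [z-axis, 17 of 49 cells solid] → remaining = 58

58 voxels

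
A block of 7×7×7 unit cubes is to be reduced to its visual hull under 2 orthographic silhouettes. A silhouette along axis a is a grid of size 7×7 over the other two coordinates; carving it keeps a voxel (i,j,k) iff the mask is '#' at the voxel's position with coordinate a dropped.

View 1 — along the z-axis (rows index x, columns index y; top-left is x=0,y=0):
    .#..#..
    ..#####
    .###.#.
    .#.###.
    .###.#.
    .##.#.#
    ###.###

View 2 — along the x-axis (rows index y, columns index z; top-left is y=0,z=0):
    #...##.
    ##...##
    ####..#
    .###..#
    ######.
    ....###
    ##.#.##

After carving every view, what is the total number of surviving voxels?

before carving: 343 voxels (7×7×7)
after view 1 [z-axis, 29 of 49 cells solid] → remaining = 203
after view 2 [x-axis, 30 of 49 cells solid] → remaining = 128

remaining voxels: 128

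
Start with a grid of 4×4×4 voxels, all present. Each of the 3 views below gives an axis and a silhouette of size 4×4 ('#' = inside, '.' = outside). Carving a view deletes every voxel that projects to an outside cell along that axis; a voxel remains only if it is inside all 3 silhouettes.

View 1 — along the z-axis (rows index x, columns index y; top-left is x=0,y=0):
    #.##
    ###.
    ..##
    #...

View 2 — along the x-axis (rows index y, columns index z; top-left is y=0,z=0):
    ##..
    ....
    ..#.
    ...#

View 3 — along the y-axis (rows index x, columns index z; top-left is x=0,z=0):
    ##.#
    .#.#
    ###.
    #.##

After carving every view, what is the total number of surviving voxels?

before carving: 64 voxels (4×4×4)
V1 z: intersect with XY mask (9 set) -- 36 left
V2 x: intersect with YZ mask (4 set) -- 11 left
V3 y: intersect with XZ mask (11 set) -- 6 left

|visual hull| = 6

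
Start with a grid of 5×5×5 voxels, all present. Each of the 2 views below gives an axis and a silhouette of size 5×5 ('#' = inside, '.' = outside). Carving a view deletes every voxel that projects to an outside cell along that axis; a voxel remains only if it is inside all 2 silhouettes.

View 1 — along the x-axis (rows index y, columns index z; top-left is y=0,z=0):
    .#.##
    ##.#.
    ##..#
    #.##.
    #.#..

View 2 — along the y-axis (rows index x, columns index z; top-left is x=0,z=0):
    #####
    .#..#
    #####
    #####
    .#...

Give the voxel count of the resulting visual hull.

before carving: 125 voxels (5×5×5)
carve view 1 (along x, YZ-mask fill 14/25): 70 voxels remain
carve view 2 (along y, XZ-mask fill 18/25): 50 voxels remain

voxel count = 50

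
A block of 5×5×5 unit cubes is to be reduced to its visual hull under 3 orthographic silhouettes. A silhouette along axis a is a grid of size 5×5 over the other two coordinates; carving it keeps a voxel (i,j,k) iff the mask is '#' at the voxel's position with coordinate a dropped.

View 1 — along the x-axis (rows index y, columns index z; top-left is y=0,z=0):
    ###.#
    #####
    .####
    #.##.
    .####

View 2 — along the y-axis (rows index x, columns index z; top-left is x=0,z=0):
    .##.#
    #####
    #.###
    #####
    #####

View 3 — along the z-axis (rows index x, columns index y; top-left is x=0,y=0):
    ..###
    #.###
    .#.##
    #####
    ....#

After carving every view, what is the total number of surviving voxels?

before carving: 125 voxels (5×5×5)
step 1: project along x, AND mask (20/25) → |grid| = 100
step 2: project along y, AND mask (22/25) → |grid| = 89
step 3: project along z, AND mask (16/25) → |grid| = 56

remaining voxels: 56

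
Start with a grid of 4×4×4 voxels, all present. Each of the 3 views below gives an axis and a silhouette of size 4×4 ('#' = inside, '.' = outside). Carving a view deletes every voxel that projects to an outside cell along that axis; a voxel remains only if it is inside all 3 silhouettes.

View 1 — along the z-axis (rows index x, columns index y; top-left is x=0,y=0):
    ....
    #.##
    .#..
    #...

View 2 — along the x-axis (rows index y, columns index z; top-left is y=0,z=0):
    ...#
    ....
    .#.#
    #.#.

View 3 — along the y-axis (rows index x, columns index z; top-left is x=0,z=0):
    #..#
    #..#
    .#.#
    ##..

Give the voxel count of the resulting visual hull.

|visual hull| = 3

start: 4×4×4 = 64 voxels
carve view 1 (along z, XY-mask fill 5/16): 20 voxels remain
carve view 2 (along x, YZ-mask fill 5/16): 6 voxels remain
carve view 3 (along y, XZ-mask fill 8/16): 3 voxels remain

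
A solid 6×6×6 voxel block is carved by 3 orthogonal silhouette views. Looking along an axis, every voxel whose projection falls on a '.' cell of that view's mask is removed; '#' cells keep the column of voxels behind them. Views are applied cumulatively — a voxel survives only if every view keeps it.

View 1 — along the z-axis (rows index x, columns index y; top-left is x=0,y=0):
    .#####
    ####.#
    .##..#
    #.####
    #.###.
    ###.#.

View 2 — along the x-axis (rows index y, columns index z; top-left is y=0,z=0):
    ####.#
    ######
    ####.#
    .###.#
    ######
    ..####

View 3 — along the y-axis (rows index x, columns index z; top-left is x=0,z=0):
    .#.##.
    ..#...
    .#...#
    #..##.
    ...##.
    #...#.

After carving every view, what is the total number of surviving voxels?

voxel count = 43

start: 6×6×6 = 216 voxels
after view 1 [z-axis, 26 of 36 cells solid] → remaining = 156
after view 2 [x-axis, 30 of 36 cells solid] → remaining = 130
after view 3 [y-axis, 13 of 36 cells solid] → remaining = 43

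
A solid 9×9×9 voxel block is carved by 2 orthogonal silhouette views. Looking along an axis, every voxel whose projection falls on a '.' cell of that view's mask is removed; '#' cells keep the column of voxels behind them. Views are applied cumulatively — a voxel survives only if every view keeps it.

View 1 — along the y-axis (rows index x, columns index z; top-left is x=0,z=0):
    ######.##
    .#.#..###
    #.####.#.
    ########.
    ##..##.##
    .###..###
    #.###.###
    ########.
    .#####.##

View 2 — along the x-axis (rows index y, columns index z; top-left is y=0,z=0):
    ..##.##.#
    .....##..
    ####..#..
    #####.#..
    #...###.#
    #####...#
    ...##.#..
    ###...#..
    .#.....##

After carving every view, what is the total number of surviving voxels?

|visual hull| = 254

before carving: 729 voxels (9×9×9)
carve view 1 (along y, XZ-mask fill 61/81): 549 voxels remain
carve view 2 (along x, YZ-mask fill 39/81): 254 voxels remain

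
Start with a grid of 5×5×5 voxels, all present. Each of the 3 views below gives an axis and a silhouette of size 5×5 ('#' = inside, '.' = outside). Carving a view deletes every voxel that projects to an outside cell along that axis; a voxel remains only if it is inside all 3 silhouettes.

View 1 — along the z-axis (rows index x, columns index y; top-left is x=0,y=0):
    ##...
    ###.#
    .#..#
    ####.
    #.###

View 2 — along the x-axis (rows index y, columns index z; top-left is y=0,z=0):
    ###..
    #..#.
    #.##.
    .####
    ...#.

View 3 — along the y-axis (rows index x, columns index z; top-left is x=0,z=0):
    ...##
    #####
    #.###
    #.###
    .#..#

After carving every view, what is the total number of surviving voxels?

start: 5×5×5 = 125 voxels
carve view 1 (along z, XY-mask fill 16/25): 80 voxels remain
carve view 2 (along x, YZ-mask fill 13/25): 40 voxels remain
carve view 3 (along y, XZ-mask fill 17/25): 26 voxels remain

|visual hull| = 26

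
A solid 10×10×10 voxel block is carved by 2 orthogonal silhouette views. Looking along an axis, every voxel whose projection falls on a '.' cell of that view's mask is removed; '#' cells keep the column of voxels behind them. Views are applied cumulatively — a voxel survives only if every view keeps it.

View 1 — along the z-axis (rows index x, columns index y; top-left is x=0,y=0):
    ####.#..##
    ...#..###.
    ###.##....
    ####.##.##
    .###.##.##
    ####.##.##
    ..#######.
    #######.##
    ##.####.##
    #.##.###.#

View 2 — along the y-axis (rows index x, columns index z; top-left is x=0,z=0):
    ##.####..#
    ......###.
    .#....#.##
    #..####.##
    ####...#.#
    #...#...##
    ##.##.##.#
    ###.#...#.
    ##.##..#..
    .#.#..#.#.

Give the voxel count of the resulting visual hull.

initial block: 10^3 = 1000
after view 1 [z-axis, 70 of 100 cells solid] → remaining = 700
after view 2 [y-axis, 52 of 100 cells solid] → remaining = 373

|visual hull| = 373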